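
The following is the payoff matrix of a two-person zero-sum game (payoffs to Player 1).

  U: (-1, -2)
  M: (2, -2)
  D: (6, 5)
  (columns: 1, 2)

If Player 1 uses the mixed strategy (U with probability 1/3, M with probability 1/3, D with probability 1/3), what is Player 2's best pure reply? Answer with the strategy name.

2

If Player 2 plays 1, Player 1's expected payoff is (1/3)·(-1) + (1/3)·2 + (1/3)·6 = 7/3.
If Player 2 plays 2, Player 1's expected payoff is (1/3)·(-2) + (1/3)·(-2) + (1/3)·5 = 1/3.
Player 2 minimizes Player 1's payoff; the smallest is 1/3, so the best response is 2.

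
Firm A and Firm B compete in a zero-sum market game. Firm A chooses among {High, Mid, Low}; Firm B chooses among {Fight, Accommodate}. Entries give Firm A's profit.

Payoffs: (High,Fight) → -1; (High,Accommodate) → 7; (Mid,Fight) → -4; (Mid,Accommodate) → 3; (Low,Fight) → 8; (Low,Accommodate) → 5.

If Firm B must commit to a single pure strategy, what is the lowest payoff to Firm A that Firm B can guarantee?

Column maxima: Fight → 8, Accommodate → 7.
The smallest of these is 7.

7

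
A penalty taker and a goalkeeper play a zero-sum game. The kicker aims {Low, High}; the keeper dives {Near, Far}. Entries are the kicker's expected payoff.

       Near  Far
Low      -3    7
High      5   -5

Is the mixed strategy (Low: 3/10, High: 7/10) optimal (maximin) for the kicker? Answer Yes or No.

No

Against Near this mix gives (3/10)·(-3) + (7/10)·5 = 13/5.
Against Far this mix gives (3/10)·7 + (7/10)·(-5) = -7/5.
The keeper will play Far, holding the kicker to -7/5. Shifting weight toward the row that does better against Far would raise this floor (the equalizing mix achieves 1 against both Far and Near), so the proposed strategy is not optimal.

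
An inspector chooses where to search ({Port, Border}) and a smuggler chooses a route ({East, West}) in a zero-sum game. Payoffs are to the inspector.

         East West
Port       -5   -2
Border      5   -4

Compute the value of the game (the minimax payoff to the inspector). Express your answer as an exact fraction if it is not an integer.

Row minima: Port → -5, Border → -4; maximin = -4.
Column maxima: East → 5, West → -2; minimax = -2.
-4 ≠ -2, so there is no saddle point; optimal play is mixed.
Let the inspector play Port with probability p. Expected payoff against East: (-5)p + 5(1−p) = −10p + 5; against West: (-2)p + (-4)(1−p) = 2p − 4.
Setting these equal: −10p + 5 = 2p − 4 ⇒ −12p = -9 ⇒ p = 3/4, and the value is (-10)·(3/4) + 5 = -5/2.
For the smuggler: with q = P(East), equating Port's and Border's payoffs gives −3q − 2 = 9q − 4 ⇒ q = 1/6.

-5/2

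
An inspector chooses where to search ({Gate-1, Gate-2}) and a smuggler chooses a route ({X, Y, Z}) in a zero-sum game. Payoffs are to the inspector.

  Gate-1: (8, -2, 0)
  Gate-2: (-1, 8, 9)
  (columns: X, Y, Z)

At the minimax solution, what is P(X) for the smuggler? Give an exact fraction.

Row minima: Gate-1 → -2, Gate-2 → -1; maximin = -1.
Column maxima: X → 8, Y → 8, Z → 9; minimax = 8.
-1 ≠ 8, so there is no saddle point; optimal play is mixed.
Z is strictly dominated by Y (it gives the inspector strictly more in every row), so the smuggler never plays it.
On the remaining 2×2 (Gate-1, Gate-2 vs X, Y):
Let the inspector play Gate-1 with probability p. Expected payoff against X: 8p + (-1)(1−p) = 9p − 1; against Y: (-2)p + 8(1−p) = −10p + 8.
Setting these equal: 9p − 1 = −10p + 8 ⇒ 19p = 9 ⇒ p = 9/19, and the value is (9)·(9/19) − 1 = 62/19.
For the smuggler: with q = P(X), equating Gate-1's and Gate-2's payoffs gives 10q − 2 = −9q + 8 ⇒ q = 10/19.

10/19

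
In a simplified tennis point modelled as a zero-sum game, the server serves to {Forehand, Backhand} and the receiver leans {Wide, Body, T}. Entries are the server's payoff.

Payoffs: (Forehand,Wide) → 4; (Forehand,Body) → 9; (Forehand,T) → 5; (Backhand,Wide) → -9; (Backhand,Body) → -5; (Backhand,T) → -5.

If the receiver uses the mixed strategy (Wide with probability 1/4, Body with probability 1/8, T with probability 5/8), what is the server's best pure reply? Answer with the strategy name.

Expected payoff of Forehand: (1/4)·4 + (1/8)·9 + (5/8)·5 = 21/4.
Expected payoff of Backhand: (1/4)·(-9) + (1/8)·(-5) + (5/8)·(-5) = -6.
The largest is 21/4, so the server's best response is Forehand.

Forehand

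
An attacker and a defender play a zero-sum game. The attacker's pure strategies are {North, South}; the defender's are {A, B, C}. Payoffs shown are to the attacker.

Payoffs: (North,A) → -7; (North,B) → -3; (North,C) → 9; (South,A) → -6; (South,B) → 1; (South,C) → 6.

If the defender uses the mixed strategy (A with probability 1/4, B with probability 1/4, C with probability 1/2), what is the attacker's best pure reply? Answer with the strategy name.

Expected payoff of North: (1/4)·(-7) + (1/4)·(-3) + (1/2)·9 = 2.
Expected payoff of South: (1/4)·(-6) + (1/4)·1 + (1/2)·6 = 7/4.
The largest is 2, so the attacker's best response is North.

North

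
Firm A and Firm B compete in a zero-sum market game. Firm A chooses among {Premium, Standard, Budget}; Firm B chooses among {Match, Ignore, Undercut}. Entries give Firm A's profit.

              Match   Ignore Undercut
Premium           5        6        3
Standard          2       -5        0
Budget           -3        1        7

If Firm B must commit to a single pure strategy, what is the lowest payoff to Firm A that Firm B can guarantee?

Column maxima: Match → 5, Ignore → 6, Undercut → 7.
The smallest of these is 5.

5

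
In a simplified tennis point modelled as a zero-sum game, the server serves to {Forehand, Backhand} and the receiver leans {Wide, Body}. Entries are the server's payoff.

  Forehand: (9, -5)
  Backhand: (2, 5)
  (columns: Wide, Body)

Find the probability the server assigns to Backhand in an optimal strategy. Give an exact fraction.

Row minima: Forehand → -5, Backhand → 2; maximin = 2.
Column maxima: Wide → 9, Body → 5; minimax = 5.
2 ≠ 5, so there is no saddle point; optimal play is mixed.
Let the server play Forehand with probability p. Expected payoff against Wide: 9p + 2(1−p) = 7p + 2; against Body: (-5)p + 5(1−p) = −10p + 5.
Setting these equal: 7p + 2 = −10p + 5 ⇒ 17p = 3 ⇒ p = 3/17, and the value is (7)·(3/17) + 2 = 55/17.
For the receiver: with q = P(Wide), equating Forehand's and Backhand's payoffs gives 14q − 5 = −3q + 5 ⇒ q = 10/17.

14/17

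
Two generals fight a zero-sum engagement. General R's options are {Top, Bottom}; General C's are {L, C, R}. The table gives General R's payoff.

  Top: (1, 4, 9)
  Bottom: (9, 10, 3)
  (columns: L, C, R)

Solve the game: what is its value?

39/7

Row minima: Top → 1, Bottom → 3; maximin = 3.
Column maxima: L → 9, C → 10, R → 9; minimax = 9.
3 ≠ 9, so there is no saddle point; optimal play is mixed.
C is strictly dominated by L (it gives General R strictly more in every row), so General C never plays it.
On the remaining 2×2 (Top, Bottom vs L, R):
Let General R play Top with probability p. Expected payoff against L: 1p + 9(1−p) = −8p + 9; against R: 9p + 3(1−p) = 6p + 3.
Setting these equal: −8p + 9 = 6p + 3 ⇒ −14p = -6 ⇒ p = 3/7, and the value is (-8)·(3/7) + 9 = 39/7.
For General C: with q = P(L), equating Top's and Bottom's payoffs gives −8q + 9 = 6q + 3 ⇒ q = 3/7.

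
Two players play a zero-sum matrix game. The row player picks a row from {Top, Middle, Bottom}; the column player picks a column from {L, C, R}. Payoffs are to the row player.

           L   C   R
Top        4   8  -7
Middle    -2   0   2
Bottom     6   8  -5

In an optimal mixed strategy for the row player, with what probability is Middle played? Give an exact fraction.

Row minima: Top → -7, Middle → -2, Bottom → -5; maximin = -2.
Column maxima: L → 6, C → 8, R → 2; minimax = 2.
-2 ≠ 2, so there is no saddle point; optimal play is mixed.
C is strictly dominated by L (it gives the row player strictly more in every row), so the column player never plays it.
With C eliminated, Top is strictly dominated by Bottom (Bottom gives the row player strictly more in every remaining column), so the row player never plays it.
On the remaining 2×2 (Middle, Bottom vs L, R):
Let the row player play Middle with probability p. Expected payoff against L: (-2)p + 6(1−p) = −8p + 6; against R: 2p + (-5)(1−p) = 7p − 5.
Setting these equal: −8p + 6 = 7p − 5 ⇒ −15p = -11 ⇒ p = 11/15, and the value is (-8)·(11/15) + 6 = 2/15.
For the column player: with q = P(L), equating Middle's and Bottom's payoffs gives −4q + 2 = 11q − 5 ⇒ q = 7/15.

11/15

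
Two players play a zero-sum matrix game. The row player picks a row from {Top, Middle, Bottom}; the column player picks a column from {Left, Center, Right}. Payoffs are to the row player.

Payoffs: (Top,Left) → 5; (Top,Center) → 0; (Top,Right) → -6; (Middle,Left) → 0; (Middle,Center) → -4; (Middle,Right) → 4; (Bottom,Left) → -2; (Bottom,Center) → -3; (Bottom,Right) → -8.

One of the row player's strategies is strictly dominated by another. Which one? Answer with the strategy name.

Bottom

Top gives a strictly higher payoff than Bottom against every column: 5 > -2, 0 > -3, -6 > -8.
So Bottom is strictly dominated and the row player never plays it.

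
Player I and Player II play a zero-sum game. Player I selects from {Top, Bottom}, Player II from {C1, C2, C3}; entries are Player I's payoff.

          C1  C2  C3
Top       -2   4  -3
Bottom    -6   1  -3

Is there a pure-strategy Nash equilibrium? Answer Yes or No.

Row minima: Top → -3, Bottom → -6; maximin = -3.
Column maxima: C1 → -2, C2 → 4, C3 → -3; minimax = -3.
maximin = minimax = -3, so a saddle point exists.

Yes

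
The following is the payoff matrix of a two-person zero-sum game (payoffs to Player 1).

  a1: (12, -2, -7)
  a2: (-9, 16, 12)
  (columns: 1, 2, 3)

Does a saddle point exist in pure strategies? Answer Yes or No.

Row minima: a1 → -7, a2 → -9; maximin = -7.
Column maxima: 1 → 12, 2 → 16, 3 → 12; minimax = 12.
-7 ≠ 12, so no pure-strategy equilibrium exists.

No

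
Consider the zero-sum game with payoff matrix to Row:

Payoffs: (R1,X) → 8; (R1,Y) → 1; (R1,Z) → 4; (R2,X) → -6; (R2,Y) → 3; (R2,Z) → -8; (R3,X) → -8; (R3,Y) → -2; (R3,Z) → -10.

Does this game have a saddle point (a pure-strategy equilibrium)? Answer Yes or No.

Row minima: R1 → 1, R2 → -8, R3 → -10; maximin = 1.
Column maxima: X → 8, Y → 3, Z → 4; minimax = 3.
1 ≠ 3, so no pure-strategy equilibrium exists.

No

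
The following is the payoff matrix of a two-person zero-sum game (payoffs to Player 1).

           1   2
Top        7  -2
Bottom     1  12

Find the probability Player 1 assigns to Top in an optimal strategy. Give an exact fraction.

11/20

Row minima: Top → -2, Bottom → 1; maximin = 1.
Column maxima: 1 → 7, 2 → 12; minimax = 7.
1 ≠ 7, so there is no saddle point; optimal play is mixed.
Let Player 1 play Top with probability p. Expected payoff against 1: 7p + 1(1−p) = 6p + 1; against 2: (-2)p + 12(1−p) = −14p + 12.
Setting these equal: 6p + 1 = −14p + 12 ⇒ 20p = 11 ⇒ p = 11/20, and the value is (6)·(11/20) + 1 = 43/10.
For Player 2: with q = P(1), equating Top's and Bottom's payoffs gives 9q − 2 = −11q + 12 ⇒ q = 7/10.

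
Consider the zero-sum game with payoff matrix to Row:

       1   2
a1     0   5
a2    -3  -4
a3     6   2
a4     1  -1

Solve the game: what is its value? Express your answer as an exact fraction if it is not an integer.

10/3

Row minima: a1 → 0, a2 → -4, a3 → 2, a4 → -1; maximin = 2.
Column maxima: 1 → 6, 2 → 5; minimax = 5.
2 ≠ 5, so there is no saddle point; optimal play is mixed.
a2 is strictly dominated by a1, so Row never plays it.
a4 is strictly dominated by a3, so Row never plays it.
On the remaining 2×2 (a1, a3 vs 1, 2):
Let Row play a1 with probability p. Expected payoff against 1: 0p + 6(1−p) = −6p + 6; against 2: 5p + 2(1−p) = 3p + 2.
Setting these equal: −6p + 6 = 3p + 2 ⇒ −9p = -4 ⇒ p = 4/9, and the value is (-6)·(4/9) + 6 = 10/3.
For Column: with q = P(1), equating a1's and a3's payoffs gives −5q + 5 = 4q + 2 ⇒ q = 1/3.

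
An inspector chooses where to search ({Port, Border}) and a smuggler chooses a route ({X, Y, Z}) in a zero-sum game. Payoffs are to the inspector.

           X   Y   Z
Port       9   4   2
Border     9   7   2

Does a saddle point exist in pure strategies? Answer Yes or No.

Yes

Row minima: Port → 2, Border → 2; maximin = 2.
Column maxima: X → 9, Y → 7, Z → 2; minimax = 2.
maximin = minimax = 2, so a saddle point exists.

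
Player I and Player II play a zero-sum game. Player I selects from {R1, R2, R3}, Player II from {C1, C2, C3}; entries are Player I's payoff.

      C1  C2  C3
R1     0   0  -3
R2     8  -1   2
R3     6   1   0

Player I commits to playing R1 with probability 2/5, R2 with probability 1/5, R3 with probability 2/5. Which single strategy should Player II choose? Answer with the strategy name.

If Player II plays C1, Player I's expected payoff is (2/5)·0 + (1/5)·8 + (2/5)·6 = 4.
If Player II plays C2, Player I's expected payoff is (2/5)·0 + (1/5)·(-1) + (2/5)·1 = 1/5.
If Player II plays C3, Player I's expected payoff is (2/5)·(-3) + (1/5)·2 + (2/5)·0 = -4/5.
Player II minimizes Player I's payoff; the smallest is -4/5, so the best response is C3.

C3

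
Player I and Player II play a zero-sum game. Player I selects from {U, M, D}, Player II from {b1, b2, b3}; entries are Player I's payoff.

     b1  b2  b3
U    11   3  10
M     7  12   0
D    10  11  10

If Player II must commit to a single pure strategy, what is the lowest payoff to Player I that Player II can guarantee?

Column maxima: b1 → 11, b2 → 12, b3 → 10.
The smallest of these is 10.

10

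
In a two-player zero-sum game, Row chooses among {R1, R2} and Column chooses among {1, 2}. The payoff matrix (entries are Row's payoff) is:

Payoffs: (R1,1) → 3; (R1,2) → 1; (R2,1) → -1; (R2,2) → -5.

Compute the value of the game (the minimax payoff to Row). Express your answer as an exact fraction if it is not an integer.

Row minima: R1 → 1, R2 → -5; maximin = 1.
Column maxima: 1 → 3, 2 → 1; minimax = 1.
Since maximin = minimax = 1, there is a saddle point and the value is 1.

1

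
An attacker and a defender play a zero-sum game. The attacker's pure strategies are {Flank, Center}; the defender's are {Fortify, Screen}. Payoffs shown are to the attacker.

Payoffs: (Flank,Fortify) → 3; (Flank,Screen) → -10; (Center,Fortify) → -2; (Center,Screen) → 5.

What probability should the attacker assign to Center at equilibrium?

13/20

Row minima: Flank → -10, Center → -2; maximin = -2.
Column maxima: Fortify → 3, Screen → 5; minimax = 3.
-2 ≠ 3, so there is no saddle point; optimal play is mixed.
Let the attacker play Flank with probability p. Expected payoff against Fortify: 3p + (-2)(1−p) = 5p − 2; against Screen: (-10)p + 5(1−p) = −15p + 5.
Setting these equal: 5p − 2 = −15p + 5 ⇒ 20p = 7 ⇒ p = 7/20, and the value is (5)·(7/20) − 2 = -1/4.
For the defender: with q = P(Fortify), equating Flank's and Center's payoffs gives 13q − 10 = −7q + 5 ⇒ q = 3/4.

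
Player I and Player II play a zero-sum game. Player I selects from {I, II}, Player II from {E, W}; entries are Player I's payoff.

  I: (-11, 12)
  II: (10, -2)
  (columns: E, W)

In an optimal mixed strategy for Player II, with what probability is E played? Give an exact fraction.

Row minima: I → -11, II → -2; maximin = -2.
Column maxima: E → 10, W → 12; minimax = 10.
-2 ≠ 10, so there is no saddle point; optimal play is mixed.
Let Player I play I with probability p. Expected payoff against E: (-11)p + 10(1−p) = −21p + 10; against W: 12p + (-2)(1−p) = 14p − 2.
Setting these equal: −21p + 10 = 14p − 2 ⇒ −35p = -12 ⇒ p = 12/35, and the value is (-21)·(12/35) + 10 = 14/5.
For Player II: with q = P(E), equating I's and II's payoffs gives −23q + 12 = 12q − 2 ⇒ q = 2/5.

2/5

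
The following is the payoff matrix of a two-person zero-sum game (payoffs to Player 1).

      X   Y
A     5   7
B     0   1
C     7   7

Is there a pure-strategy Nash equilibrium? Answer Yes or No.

Yes

Row minima: A → 5, B → 0, C → 7; maximin = 7.
Column maxima: X → 7, Y → 7; minimax = 7.
maximin = minimax = 7, so a saddle point exists.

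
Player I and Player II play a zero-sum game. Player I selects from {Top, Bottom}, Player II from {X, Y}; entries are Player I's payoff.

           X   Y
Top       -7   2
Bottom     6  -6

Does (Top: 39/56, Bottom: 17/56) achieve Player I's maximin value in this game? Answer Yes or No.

No

Against X this mix gives (39/56)·(-7) + (17/56)·6 = -171/56.
Against Y this mix gives (39/56)·2 + (17/56)·(-6) = -3/7.
Player II will play X, holding Player I to -171/56. Shifting weight toward the row that does better against X would raise this floor (the equalizing mix achieves -10/7 against both X and Y), so the proposed strategy is not optimal.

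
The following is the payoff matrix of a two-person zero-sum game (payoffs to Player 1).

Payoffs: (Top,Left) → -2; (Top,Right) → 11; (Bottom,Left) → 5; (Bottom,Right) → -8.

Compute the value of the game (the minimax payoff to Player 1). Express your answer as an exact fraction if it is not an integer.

3/2

Row minima: Top → -2, Bottom → -8; maximin = -2.
Column maxima: Left → 5, Right → 11; minimax = 5.
-2 ≠ 5, so there is no saddle point; optimal play is mixed.
Let Player 1 play Top with probability p. Expected payoff against Left: (-2)p + 5(1−p) = −7p + 5; against Right: 11p + (-8)(1−p) = 19p − 8.
Setting these equal: −7p + 5 = 19p − 8 ⇒ −26p = -13 ⇒ p = 1/2, and the value is (-7)·(1/2) + 5 = 3/2.
For Player 2: with q = P(Left), equating Top's and Bottom's payoffs gives −13q + 11 = 13q − 8 ⇒ q = 19/26.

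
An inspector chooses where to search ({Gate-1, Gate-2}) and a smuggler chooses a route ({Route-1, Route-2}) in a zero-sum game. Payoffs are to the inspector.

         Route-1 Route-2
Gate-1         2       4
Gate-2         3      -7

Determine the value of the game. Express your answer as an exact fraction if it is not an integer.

13/6

Row minima: Gate-1 → 2, Gate-2 → -7; maximin = 2.
Column maxima: Route-1 → 3, Route-2 → 4; minimax = 3.
2 ≠ 3, so there is no saddle point; optimal play is mixed.
Let the inspector play Gate-1 with probability p. Expected payoff against Route-1: 2p + 3(1−p) = −p + 3; against Route-2: 4p + (-7)(1−p) = 11p − 7.
Setting these equal: −p + 3 = 11p − 7 ⇒ −12p = -10 ⇒ p = 5/6, and the value is (-1)·(5/6) + 3 = 13/6.
For the smuggler: with q = P(Route-1), equating Gate-1's and Gate-2's payoffs gives −2q + 4 = 10q − 7 ⇒ q = 11/12.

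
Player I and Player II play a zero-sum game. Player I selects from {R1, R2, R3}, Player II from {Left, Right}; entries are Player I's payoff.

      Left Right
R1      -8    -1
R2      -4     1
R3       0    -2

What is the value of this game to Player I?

-8/7

Row minima: R1 → -8, R2 → -4, R3 → -2; maximin = -2.
Column maxima: Left → 0, Right → 1; minimax = 0.
-2 ≠ 0, so there is no saddle point; optimal play is mixed.
R1 is strictly dominated by R2, so Player I never plays it.
On the remaining 2×2 (R2, R3 vs Left, Right):
Let Player I play R2 with probability p. Expected payoff against Left: (-4)p + 0(1−p) = −4p; against Right: 1p + (-2)(1−p) = 3p − 2.
Setting these equal: −4p = 3p − 2 ⇒ −7p = -2 ⇒ p = 2/7, and the value is (-4)·(2/7) = -8/7.
For Player II: with q = P(Left), equating R2's and R3's payoffs gives −5q + 1 = 2q − 2 ⇒ q = 3/7.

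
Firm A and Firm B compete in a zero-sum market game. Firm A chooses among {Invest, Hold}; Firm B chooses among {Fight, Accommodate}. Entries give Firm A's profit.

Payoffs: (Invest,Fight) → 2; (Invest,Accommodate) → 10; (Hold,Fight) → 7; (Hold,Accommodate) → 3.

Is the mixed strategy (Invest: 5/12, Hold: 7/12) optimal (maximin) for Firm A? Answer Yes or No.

Against Fight this mix gives (5/12)·2 + (7/12)·7 = 59/12.
Against Accommodate this mix gives (5/12)·10 + (7/12)·3 = 71/12.
Firm B will play Fight, holding Firm A to 59/12. Shifting weight toward the row that does better against Fight would raise this floor (the equalizing mix achieves 16/3 against both Fight and Accommodate), so the proposed strategy is not optimal.

No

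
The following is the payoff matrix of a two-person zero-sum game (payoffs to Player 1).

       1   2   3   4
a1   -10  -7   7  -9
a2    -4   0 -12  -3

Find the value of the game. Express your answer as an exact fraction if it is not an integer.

Row minima: a1 → -10, a2 → -12; maximin = -10.
Column maxima: 1 → -4, 2 → 0, 3 → 7, 4 → -3; minimax = -4.
-10 ≠ -4, so there is no saddle point; optimal play is mixed.
2 is strictly dominated by 1 (it gives Player 1 strictly more in every row), so Player 2 never plays it.
4 is strictly dominated by 1 (it gives Player 1 strictly more in every row), so Player 2 never plays it.
On the remaining 2×2 (a1, a2 vs 1, 3):
Let Player 1 play a1 with probability p. Expected payoff against 1: (-10)p + (-4)(1−p) = −6p − 4; against 3: 7p + (-12)(1−p) = 19p − 12.
Setting these equal: −6p − 4 = 19p − 12 ⇒ −25p = -8 ⇒ p = 8/25, and the value is (-6)·(8/25) − 4 = -148/25.
For Player 2: with q = P(1), equating a1's and a2's payoffs gives −17q + 7 = 8q − 12 ⇒ q = 19/25.

-148/25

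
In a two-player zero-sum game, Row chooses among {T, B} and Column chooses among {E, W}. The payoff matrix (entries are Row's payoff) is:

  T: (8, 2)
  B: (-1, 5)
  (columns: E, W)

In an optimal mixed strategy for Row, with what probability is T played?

Row minima: T → 2, B → -1; maximin = 2.
Column maxima: E → 8, W → 5; minimax = 5.
2 ≠ 5, so there is no saddle point; optimal play is mixed.
Let Row play T with probability p. Expected payoff against E: 8p + (-1)(1−p) = 9p − 1; against W: 2p + 5(1−p) = −3p + 5.
Setting these equal: 9p − 1 = −3p + 5 ⇒ 12p = 6 ⇒ p = 1/2, and the value is (9)·(1/2) − 1 = 7/2.
For Column: with q = P(E), equating T's and B's payoffs gives 6q + 2 = −6q + 5 ⇒ q = 1/4.

1/2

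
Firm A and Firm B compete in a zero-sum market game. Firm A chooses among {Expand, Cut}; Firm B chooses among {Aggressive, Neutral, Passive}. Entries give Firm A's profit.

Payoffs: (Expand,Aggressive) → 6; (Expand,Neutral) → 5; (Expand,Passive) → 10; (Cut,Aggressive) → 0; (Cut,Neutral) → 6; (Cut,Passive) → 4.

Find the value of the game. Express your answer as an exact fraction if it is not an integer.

Row minima: Expand → 5, Cut → 0; maximin = 5.
Column maxima: Aggressive → 6, Neutral → 6, Passive → 10; minimax = 6.
5 ≠ 6, so there is no saddle point; optimal play is mixed.
Passive is strictly dominated by Aggressive (it gives Firm A strictly more in every row), so Firm B never plays it.
On the remaining 2×2 (Expand, Cut vs Aggressive, Neutral):
Let Firm A play Expand with probability p. Expected payoff against Aggressive: 6p + 0(1−p) = 6p; against Neutral: 5p + 6(1−p) = −p + 6.
Setting these equal: 6p = −p + 6 ⇒ 7p = 6 ⇒ p = 6/7, and the value is (6)·(6/7) = 36/7.
For Firm B: with q = P(Aggressive), equating Expand's and Cut's payoffs gives q + 5 = −6q + 6 ⇒ q = 1/7.

36/7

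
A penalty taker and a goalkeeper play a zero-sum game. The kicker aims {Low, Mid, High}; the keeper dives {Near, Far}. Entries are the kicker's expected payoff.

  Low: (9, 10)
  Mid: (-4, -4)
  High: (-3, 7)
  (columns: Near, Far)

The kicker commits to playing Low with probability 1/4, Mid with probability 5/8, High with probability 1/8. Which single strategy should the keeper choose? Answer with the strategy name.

If the keeper plays Near, the kicker's expected payoff is (1/4)·9 + (5/8)·(-4) + (1/8)·(-3) = -5/8.
If the keeper plays Far, the kicker's expected payoff is (1/4)·10 + (5/8)·(-4) + (1/8)·7 = 7/8.
The keeper minimizes the kicker's payoff; the smallest is -5/8, so the best response is Near.

Near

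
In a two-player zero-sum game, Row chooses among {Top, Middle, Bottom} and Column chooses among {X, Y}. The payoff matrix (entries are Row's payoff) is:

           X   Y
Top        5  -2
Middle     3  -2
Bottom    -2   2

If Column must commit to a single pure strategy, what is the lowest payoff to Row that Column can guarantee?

Column maxima: X → 5, Y → 2.
The smallest of these is 2.

2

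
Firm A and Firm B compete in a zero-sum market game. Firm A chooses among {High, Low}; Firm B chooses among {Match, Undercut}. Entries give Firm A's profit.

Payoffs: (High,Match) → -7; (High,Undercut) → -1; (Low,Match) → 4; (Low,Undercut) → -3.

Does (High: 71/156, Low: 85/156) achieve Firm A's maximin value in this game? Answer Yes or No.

No

Against Match this mix gives (71/156)·(-7) + (85/156)·4 = -157/156.
Against Undercut this mix gives (71/156)·(-1) + (85/156)·(-3) = -163/78.
Firm B will play Undercut, holding Firm A to -163/78. Shifting weight toward the row that does better against Undercut would raise this floor (the equalizing mix achieves -25/13 against both Undercut and Match), so the proposed strategy is not optimal.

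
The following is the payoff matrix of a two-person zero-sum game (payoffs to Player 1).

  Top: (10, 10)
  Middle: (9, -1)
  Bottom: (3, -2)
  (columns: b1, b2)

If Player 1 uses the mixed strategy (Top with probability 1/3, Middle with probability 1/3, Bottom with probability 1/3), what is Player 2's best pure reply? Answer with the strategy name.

If Player 2 plays b1, Player 1's expected payoff is (1/3)·10 + (1/3)·9 + (1/3)·3 = 22/3.
If Player 2 plays b2, Player 1's expected payoff is (1/3)·10 + (1/3)·(-1) + (1/3)·(-2) = 7/3.
Player 2 minimizes Player 1's payoff; the smallest is 7/3, so the best response is b2.

b2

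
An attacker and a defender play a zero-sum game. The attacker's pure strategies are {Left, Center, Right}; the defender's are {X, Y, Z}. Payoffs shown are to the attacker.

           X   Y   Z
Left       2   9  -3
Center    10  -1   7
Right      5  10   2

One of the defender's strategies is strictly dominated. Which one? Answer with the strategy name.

X

Z holds the attacker's payoff strictly below X in every row: -3 < 2, 7 < 10, 2 < 5.
So X is strictly dominated for the defender.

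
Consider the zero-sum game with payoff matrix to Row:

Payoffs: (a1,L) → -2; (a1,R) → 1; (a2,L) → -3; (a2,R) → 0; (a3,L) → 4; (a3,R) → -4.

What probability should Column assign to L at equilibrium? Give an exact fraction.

5/11

Row minima: a1 → -2, a2 → -3, a3 → -4; maximin = -2.
Column maxima: L → 4, R → 1; minimax = 1.
-2 ≠ 1, so there is no saddle point; optimal play is mixed.
a2 is strictly dominated by a1, so Row never plays it.
On the remaining 2×2 (a1, a3 vs L, R):
Let Row play a1 with probability p. Expected payoff against L: (-2)p + 4(1−p) = −6p + 4; against R: 1p + (-4)(1−p) = 5p − 4.
Setting these equal: −6p + 4 = 5p − 4 ⇒ −11p = -8 ⇒ p = 8/11, and the value is (-6)·(8/11) + 4 = -4/11.
For Column: with q = P(L), equating a1's and a3's payoffs gives −3q + 1 = 8q − 4 ⇒ q = 5/11.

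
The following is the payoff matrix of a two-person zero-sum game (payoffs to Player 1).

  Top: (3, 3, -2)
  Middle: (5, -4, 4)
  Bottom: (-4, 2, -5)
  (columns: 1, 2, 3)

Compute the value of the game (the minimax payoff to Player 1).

4/13

Row minima: Top → -2, Middle → -4, Bottom → -5; maximin = -2.
Column maxima: 1 → 5, 2 → 3, 3 → 4; minimax = 3.
-2 ≠ 3, so there is no saddle point; optimal play is mixed.
Bottom is strictly dominated by Top, so Player 1 never plays it.
1 is strictly dominated by 3 (it gives Player 1 strictly more in every row), so Player 2 never plays it.
On the remaining 2×2 (Top, Middle vs 2, 3):
Let Player 1 play Top with probability p. Expected payoff against 2: 3p + (-4)(1−p) = 7p − 4; against 3: (-2)p + 4(1−p) = −6p + 4.
Setting these equal: 7p − 4 = −6p + 4 ⇒ 13p = 8 ⇒ p = 8/13, and the value is (7)·(8/13) − 4 = 4/13.
For Player 2: with q = P(2), equating Top's and Middle's payoffs gives 5q − 2 = −8q + 4 ⇒ q = 6/13.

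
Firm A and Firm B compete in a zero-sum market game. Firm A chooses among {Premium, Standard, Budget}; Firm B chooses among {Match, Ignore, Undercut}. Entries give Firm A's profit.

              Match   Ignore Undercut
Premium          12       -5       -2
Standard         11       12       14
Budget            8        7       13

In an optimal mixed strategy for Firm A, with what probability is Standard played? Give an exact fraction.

17/18

Row minima: Premium → -5, Standard → 11, Budget → 7; maximin = 11.
Column maxima: Match → 12, Ignore → 12, Undercut → 14; minimax = 12.
11 ≠ 12, so there is no saddle point; optimal play is mixed.
Budget is strictly dominated by Standard, so Firm A never plays it.
Undercut is strictly dominated by Ignore (it gives Firm A strictly more in every row), so Firm B never plays it.
On the remaining 2×2 (Premium, Standard vs Match, Ignore):
Let Firm A play Premium with probability p. Expected payoff against Match: 12p + 11(1−p) = p + 11; against Ignore: (-5)p + 12(1−p) = −17p + 12.
Setting these equal: p + 11 = −17p + 12 ⇒ 18p = 1 ⇒ p = 1/18, and the value is (1)·(1/18) + 11 = 199/18.
For Firm B: with q = P(Match), equating Premium's and Standard's payoffs gives 17q − 5 = −q + 12 ⇒ q = 17/18.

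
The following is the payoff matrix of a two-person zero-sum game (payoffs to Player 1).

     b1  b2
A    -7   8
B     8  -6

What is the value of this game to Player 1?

22/29

Row minima: A → -7, B → -6; maximin = -6.
Column maxima: b1 → 8, b2 → 8; minimax = 8.
-6 ≠ 8, so there is no saddle point; optimal play is mixed.
Let Player 1 play A with probability p. Expected payoff against b1: (-7)p + 8(1−p) = −15p + 8; against b2: 8p + (-6)(1−p) = 14p − 6.
Setting these equal: −15p + 8 = 14p − 6 ⇒ −29p = -14 ⇒ p = 14/29, and the value is (-15)·(14/29) + 8 = 22/29.
For Player 2: with q = P(b1), equating A's and B's payoffs gives −15q + 8 = 14q − 6 ⇒ q = 14/29.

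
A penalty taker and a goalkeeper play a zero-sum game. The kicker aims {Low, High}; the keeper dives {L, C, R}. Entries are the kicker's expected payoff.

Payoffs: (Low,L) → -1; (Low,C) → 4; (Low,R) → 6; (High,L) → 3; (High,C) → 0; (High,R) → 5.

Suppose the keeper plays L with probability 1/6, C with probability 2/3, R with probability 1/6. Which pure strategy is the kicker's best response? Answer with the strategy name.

Low

Expected payoff of Low: (1/6)·(-1) + (2/3)·4 + (1/6)·6 = 7/2.
Expected payoff of High: (1/6)·3 + (2/3)·0 + (1/6)·5 = 4/3.
The largest is 7/2, so the kicker's best response is Low.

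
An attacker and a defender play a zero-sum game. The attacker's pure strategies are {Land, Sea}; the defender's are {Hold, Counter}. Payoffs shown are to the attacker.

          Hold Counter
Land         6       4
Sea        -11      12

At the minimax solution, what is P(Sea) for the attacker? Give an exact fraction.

2/25

Row minima: Land → 4, Sea → -11; maximin = 4.
Column maxima: Hold → 6, Counter → 12; minimax = 6.
4 ≠ 6, so there is no saddle point; optimal play is mixed.
Let the attacker play Land with probability p. Expected payoff against Hold: 6p + (-11)(1−p) = 17p − 11; against Counter: 4p + 12(1−p) = −8p + 12.
Setting these equal: 17p − 11 = −8p + 12 ⇒ 25p = 23 ⇒ p = 23/25, and the value is (17)·(23/25) − 11 = 116/25.
For the defender: with q = P(Hold), equating Land's and Sea's payoffs gives 2q + 4 = −23q + 12 ⇒ q = 8/25.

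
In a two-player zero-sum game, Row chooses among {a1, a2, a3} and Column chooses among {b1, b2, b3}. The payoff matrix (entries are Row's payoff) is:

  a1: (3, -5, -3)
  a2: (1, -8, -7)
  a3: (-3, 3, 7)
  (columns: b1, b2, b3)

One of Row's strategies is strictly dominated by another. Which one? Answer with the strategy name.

a2

a1 gives a strictly higher payoff than a2 against every column: 3 > 1, -5 > -8, -3 > -7.
So a2 is strictly dominated and Row never plays it.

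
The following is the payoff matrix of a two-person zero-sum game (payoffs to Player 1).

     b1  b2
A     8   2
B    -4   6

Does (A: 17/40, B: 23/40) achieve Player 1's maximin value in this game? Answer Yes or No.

No

Against b1 this mix gives (17/40)·8 + (23/40)·(-4) = 11/10.
Against b2 this mix gives (17/40)·2 + (23/40)·6 = 43/10.
Player 2 will play b1, holding Player 1 to 11/10. Shifting weight toward the row that does better against b1 would raise this floor (the equalizing mix achieves 7/2 against both b1 and b2), so the proposed strategy is not optimal.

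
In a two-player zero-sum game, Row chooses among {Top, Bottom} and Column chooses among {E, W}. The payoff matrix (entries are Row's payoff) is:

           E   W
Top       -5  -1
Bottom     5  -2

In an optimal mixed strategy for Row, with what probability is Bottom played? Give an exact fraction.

4/11

Row minima: Top → -5, Bottom → -2; maximin = -2.
Column maxima: E → 5, W → -1; minimax = -1.
-2 ≠ -1, so there is no saddle point; optimal play is mixed.
Let Row play Top with probability p. Expected payoff against E: (-5)p + 5(1−p) = −10p + 5; against W: (-1)p + (-2)(1−p) = p − 2.
Setting these equal: −10p + 5 = p − 2 ⇒ −11p = -7 ⇒ p = 7/11, and the value is (-10)·(7/11) + 5 = -15/11.
For Column: with q = P(E), equating Top's and Bottom's payoffs gives −4q − 1 = 7q − 2 ⇒ q = 1/11.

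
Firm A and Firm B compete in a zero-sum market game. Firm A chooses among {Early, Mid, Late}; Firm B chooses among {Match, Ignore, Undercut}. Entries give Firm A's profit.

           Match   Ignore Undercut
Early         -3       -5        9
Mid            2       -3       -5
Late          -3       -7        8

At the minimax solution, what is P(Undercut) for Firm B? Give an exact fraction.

Row minima: Early → -5, Mid → -5, Late → -7; maximin = -5.
Column maxima: Match → 2, Ignore → -3, Undercut → 9; minimax = -3.
-5 ≠ -3, so there is no saddle point; optimal play is mixed.
Match is strictly dominated by Ignore (it gives Firm A strictly more in every row), so Firm B never plays it.
With Match eliminated, Late is strictly dominated by Early (Early gives Firm A strictly more in every remaining column), so Firm A never plays it.
On the remaining 2×2 (Early, Mid vs Ignore, Undercut):
Let Firm A play Early with probability p. Expected payoff against Ignore: (-5)p + (-3)(1−p) = −2p − 3; against Undercut: 9p + (-5)(1−p) = 14p − 5.
Setting these equal: −2p − 3 = 14p − 5 ⇒ −16p = -2 ⇒ p = 1/8, and the value is (-2)·(1/8) − 3 = -13/4.
For Firm B: with q = P(Ignore), equating Early's and Mid's payoffs gives −14q + 9 = 2q − 5 ⇒ q = 7/8.

1/8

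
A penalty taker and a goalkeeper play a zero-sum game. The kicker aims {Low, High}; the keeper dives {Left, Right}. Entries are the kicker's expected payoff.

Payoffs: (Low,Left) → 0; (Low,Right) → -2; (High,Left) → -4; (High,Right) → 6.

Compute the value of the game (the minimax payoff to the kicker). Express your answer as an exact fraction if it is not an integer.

-2/3

Row minima: Low → -2, High → -4; maximin = -2.
Column maxima: Left → 0, Right → 6; minimax = 0.
-2 ≠ 0, so there is no saddle point; optimal play is mixed.
Let the kicker play Low with probability p. Expected payoff against Left: 0p + (-4)(1−p) = 4p − 4; against Right: (-2)p + 6(1−p) = −8p + 6.
Setting these equal: 4p − 4 = −8p + 6 ⇒ 12p = 10 ⇒ p = 5/6, and the value is (4)·(5/6) − 4 = -2/3.
For the keeper: with q = P(Left), equating Low's and High's payoffs gives 2q − 2 = −10q + 6 ⇒ q = 2/3.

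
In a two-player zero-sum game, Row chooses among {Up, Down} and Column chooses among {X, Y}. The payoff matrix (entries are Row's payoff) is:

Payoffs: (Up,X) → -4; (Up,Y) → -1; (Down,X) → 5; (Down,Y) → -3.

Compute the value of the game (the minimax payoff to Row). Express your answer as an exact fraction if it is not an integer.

Row minima: Up → -4, Down → -3; maximin = -3.
Column maxima: X → 5, Y → -1; minimax = -1.
-3 ≠ -1, so there is no saddle point; optimal play is mixed.
Let Row play Up with probability p. Expected payoff against X: (-4)p + 5(1−p) = −9p + 5; against Y: (-1)p + (-3)(1−p) = 2p − 3.
Setting these equal: −9p + 5 = 2p − 3 ⇒ −11p = -8 ⇒ p = 8/11, and the value is (-9)·(8/11) + 5 = -17/11.
For Column: with q = P(X), equating Up's and Down's payoffs gives −3q − 1 = 8q − 3 ⇒ q = 2/11.

-17/11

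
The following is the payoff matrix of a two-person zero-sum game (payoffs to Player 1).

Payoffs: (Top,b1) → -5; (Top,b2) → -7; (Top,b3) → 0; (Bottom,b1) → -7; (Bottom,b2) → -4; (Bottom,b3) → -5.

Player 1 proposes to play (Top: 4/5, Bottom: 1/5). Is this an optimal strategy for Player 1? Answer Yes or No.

No

Against b1 this mix gives (4/5)·(-5) + (1/5)·(-7) = -27/5.
Against b2 this mix gives (4/5)·(-7) + (1/5)·(-4) = -32/5.
Against b3 this mix gives (4/5)·0 + (1/5)·(-5) = -1.
Player 2 will play b2, holding Player 1 to -32/5. Shifting weight toward the row that does better against b2 would raise this floor (the equalizing mix achieves -29/5 against both b2 and b1), so the proposed strategy is not optimal.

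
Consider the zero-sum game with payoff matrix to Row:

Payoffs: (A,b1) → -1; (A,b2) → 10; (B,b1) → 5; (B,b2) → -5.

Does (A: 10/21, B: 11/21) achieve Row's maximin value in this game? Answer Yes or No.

Against b1 this mix gives (10/21)·(-1) + (11/21)·5 = 15/7.
Against b2 this mix gives (10/21)·10 + (11/21)·(-5) = 15/7.
All of Column's active replies (b1, b2) yield 15/7, and no column does worse for Row. The mix makes Column indifferent and guarantees 15/7, so it is optimal.

Yes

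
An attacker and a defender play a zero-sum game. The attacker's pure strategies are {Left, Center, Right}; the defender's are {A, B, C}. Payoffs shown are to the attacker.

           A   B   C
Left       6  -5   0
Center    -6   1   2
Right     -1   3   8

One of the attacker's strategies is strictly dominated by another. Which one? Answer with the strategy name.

Center

Right gives a strictly higher payoff than Center against every column: -1 > -6, 3 > 1, 8 > 2.
So Center is strictly dominated and the attacker never plays it.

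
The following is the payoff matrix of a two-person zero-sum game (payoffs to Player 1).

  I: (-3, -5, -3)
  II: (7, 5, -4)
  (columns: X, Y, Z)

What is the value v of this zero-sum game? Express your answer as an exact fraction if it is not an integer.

-35/11

Row minima: I → -5, II → -4; maximin = -4.
Column maxima: X → 7, Y → 5, Z → -3; minimax = -3.
-4 ≠ -3, so there is no saddle point; optimal play is mixed.
X is strictly dominated by Y (it gives Player 1 strictly more in every row), so Player 2 never plays it.
On the remaining 2×2 (I, II vs Y, Z):
Let Player 1 play I with probability p. Expected payoff against Y: (-5)p + 5(1−p) = −10p + 5; against Z: (-3)p + (-4)(1−p) = p − 4.
Setting these equal: −10p + 5 = p − 4 ⇒ −11p = -9 ⇒ p = 9/11, and the value is (-10)·(9/11) + 5 = -35/11.
For Player 2: with q = P(Y), equating I's and II's payoffs gives −2q − 3 = 9q − 4 ⇒ q = 1/11.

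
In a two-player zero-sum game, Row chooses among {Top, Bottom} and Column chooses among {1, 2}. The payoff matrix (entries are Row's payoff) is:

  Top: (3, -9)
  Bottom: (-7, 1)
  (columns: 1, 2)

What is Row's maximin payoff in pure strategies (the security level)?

Row minima: Top → -9, Bottom → -7.
The best of these is -7.

-7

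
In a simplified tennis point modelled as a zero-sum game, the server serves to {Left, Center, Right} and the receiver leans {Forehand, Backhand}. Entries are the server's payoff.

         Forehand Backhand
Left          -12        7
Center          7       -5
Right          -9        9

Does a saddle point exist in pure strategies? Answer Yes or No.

No

Row minima: Left → -12, Center → -5, Right → -9; maximin = -5.
Column maxima: Forehand → 7, Backhand → 9; minimax = 7.
-5 ≠ 7, so no pure-strategy equilibrium exists.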